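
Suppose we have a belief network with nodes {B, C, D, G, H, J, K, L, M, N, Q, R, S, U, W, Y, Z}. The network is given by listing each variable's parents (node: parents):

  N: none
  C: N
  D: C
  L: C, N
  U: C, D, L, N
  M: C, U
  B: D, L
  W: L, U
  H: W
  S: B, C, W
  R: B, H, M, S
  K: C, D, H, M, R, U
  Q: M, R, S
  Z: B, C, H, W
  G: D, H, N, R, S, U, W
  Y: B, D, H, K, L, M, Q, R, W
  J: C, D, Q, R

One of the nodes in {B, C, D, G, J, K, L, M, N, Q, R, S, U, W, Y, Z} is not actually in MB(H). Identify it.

Parents of H: W.
H's children: G, K, R, Y, Z.
Other parents of H's children:
  R's other parents are B, M, S.
  K's other parents are C, D, M, R, U.
  Z's other parents are B, C, W.
  G's other parents are D, N, R, S, U, W.
  Y also has parents B, D, K, L, M, Q, R, W.
MB(H) = {B, C, D, G, K, L, M, N, Q, R, S, U, W, Y, Z}.
J is neither a parent, child, nor co-parent of H, so it does not belong.

J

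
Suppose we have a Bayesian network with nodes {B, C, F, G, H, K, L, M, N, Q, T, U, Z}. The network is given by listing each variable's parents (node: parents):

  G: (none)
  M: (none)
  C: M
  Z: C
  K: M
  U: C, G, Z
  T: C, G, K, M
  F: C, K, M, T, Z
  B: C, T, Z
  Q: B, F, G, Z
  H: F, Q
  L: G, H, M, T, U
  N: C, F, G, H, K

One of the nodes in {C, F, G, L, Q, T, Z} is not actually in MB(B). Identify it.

L

By definition, MB(B) is built from B's parents, B's children, and the co-parents of B.
Parents of B: C, T, Z.
B's children: Q.
Other parents of B's children:
  Q: F, G, Z
MB(B) = {C, F, G, Q, T, Z}.
L is neither a parent, child, nor co-parent of B, so it does not belong.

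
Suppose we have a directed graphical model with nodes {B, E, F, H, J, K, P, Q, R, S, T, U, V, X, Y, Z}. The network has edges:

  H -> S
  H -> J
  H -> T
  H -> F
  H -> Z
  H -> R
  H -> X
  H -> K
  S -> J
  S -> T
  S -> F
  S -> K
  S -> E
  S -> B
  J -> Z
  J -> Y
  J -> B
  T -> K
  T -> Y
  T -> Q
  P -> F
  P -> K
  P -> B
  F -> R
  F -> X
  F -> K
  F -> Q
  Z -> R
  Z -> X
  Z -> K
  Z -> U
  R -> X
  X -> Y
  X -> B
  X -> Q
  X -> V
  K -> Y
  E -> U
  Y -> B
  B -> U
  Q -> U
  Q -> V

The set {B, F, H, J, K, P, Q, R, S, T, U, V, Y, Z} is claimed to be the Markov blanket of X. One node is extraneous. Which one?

By definition, MB(X) is built from X's parents, X's children, and the co-parents of X.
Ch(X) = {B, Q, V, Y}.
X's parents: F, H, R, Z.
Co-parents of X (other parents of its children):
  Y: J, K, T
  B: J, P, S, Y
  Q: F, T
  V: Q
MB(X) = {B, F, H, J, K, P, Q, R, S, T, V, Y, Z}.
U is neither a parent, child, nor co-parent of X, so it does not belong.

U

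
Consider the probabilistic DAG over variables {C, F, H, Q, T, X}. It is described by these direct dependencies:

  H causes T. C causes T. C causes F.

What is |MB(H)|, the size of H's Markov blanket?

Ch(H) = {T}.
H's parents: none.
Co-parents of H (other parents of its children):
  parents(T) \ {H} = {C}.
MB(H) = {C, T}, which has 2 nodes.

2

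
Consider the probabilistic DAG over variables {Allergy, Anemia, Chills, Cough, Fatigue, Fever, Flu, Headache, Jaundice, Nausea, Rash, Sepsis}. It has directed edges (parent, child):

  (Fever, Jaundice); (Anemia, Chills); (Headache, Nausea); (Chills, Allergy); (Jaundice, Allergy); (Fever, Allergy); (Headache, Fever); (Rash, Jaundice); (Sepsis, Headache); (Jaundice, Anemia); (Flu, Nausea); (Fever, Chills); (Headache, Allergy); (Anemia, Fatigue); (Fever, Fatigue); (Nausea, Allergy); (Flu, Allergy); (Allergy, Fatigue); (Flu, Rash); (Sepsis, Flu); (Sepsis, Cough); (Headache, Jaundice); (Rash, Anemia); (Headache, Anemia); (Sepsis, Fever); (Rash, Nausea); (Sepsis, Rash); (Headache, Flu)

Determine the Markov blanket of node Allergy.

{Anemia, Chills, Fatigue, Fever, Flu, Headache, Jaundice, Nausea}

Parents of Allergy: Chills, Fever, Flu, Headache, Jaundice, Nausea.
Ch(Allergy) = {Fatigue}.
Co-parents of Allergy (other parents of its children):
  Fatigue's other parents are Anemia, Fever.
MB(Allergy) = {Anemia, Chills, Fatigue, Fever, Flu, Headache, Jaundice, Nausea}.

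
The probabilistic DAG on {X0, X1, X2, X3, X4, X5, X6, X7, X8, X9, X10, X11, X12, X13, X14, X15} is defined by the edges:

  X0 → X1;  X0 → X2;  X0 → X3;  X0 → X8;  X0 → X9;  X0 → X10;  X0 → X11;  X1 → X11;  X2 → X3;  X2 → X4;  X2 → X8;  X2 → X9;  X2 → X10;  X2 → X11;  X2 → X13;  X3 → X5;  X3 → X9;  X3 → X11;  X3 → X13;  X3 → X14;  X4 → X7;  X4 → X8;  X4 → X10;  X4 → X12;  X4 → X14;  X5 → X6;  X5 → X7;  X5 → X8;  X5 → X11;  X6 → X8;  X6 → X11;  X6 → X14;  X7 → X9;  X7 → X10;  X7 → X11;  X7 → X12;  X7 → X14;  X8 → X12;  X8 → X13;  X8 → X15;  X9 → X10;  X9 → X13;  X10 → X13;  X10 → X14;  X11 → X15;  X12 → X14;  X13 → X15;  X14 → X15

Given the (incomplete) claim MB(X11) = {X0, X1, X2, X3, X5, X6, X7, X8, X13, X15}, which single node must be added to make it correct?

A node's Markov blanket = Pa ∪ Ch ∪ (parents of Ch other than the node itself).
Pa(X11) = {X0, X1, X2, X3, X5, X6, X7}.
X11's children: X15.
For each child, the remaining parents (spouses of X11):
  parents(X15) \ {X11} = {X8, X13, X14}.
MB(X11) = {X0, X1, X2, X3, X5, X6, X7, X8, X13, X14, X15}.
Comparing with the claimed set, X14 is missing.

X14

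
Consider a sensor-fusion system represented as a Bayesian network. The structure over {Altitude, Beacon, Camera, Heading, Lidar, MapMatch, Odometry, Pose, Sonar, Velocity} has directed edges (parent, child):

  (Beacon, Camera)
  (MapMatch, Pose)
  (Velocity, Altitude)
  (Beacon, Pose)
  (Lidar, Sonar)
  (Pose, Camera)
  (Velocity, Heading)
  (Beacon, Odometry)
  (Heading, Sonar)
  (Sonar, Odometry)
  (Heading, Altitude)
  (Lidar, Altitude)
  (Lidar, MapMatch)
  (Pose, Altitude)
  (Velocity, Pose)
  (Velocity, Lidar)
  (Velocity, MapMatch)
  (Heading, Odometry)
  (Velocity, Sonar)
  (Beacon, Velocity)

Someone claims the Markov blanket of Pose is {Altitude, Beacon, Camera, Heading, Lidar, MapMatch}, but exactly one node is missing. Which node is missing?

Pose's children: Altitude, Camera.
Pose has parents Beacon, MapMatch, Velocity.
Other parents of Pose's children:
  parents(Altitude) \ {Pose} = {Heading, Lidar, Velocity}.
  parents(Camera) \ {Pose} = {Beacon}.
MB(Pose) = {Altitude, Beacon, Camera, Heading, Lidar, MapMatch, Velocity}.
Comparing with the claimed set, Velocity is missing.

Velocity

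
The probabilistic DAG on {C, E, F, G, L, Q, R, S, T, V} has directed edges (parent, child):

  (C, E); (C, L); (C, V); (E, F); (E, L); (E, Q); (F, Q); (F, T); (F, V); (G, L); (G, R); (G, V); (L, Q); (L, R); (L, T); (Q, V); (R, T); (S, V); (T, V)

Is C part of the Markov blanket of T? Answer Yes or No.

Yes

C is a co-parent of T: both are parents of V.
So C ∈ MB(T).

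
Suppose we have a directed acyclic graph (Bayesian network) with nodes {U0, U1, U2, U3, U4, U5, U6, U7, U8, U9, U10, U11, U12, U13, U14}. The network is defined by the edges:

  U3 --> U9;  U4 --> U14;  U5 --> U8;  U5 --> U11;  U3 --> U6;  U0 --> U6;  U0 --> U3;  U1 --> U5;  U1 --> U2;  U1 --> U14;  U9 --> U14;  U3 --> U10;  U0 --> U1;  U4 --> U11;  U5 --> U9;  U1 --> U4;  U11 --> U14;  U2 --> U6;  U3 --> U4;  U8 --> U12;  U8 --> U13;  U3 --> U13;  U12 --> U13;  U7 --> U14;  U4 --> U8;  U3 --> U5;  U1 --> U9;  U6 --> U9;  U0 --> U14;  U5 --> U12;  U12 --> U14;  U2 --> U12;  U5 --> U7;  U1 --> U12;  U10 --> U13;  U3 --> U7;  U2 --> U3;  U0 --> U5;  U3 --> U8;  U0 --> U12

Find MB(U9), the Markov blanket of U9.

U9 has parents U1, U3, U5, U6.
U9's children: U14.
Parents of each child, excluding U9:
  U14 also has parents U0, U1, U4, U7, U11, U12.
Union: {U1, U3, U5, U6} ∪ {U14} ∪ {U0, U1, U4, U7, U11, U12} = {U0, U1, U3, U4, U5, U6, U7, U11, U12, U14}.

{U0, U1, U3, U4, U5, U6, U7, U11, U12, U14}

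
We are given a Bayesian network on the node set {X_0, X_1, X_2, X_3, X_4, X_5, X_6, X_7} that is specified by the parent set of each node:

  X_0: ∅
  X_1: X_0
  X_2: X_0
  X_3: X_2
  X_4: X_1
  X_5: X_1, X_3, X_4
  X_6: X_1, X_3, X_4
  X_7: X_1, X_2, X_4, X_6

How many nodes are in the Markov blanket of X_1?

X_1 has children X_4, X_5, X_6, X_7.
X_1's parents: X_0.
For each child, the remaining parents (spouses of X_1):
  X_4: no additional parents.
  X_5's other parents are X_3, X_4.
  X_6's other parents are X_3, X_4.
  X_7's other parents are X_2, X_4, X_6.
MB(X_1) = {X_0, X_2, X_3, X_4, X_5, X_6, X_7}, which has 7 nodes.

7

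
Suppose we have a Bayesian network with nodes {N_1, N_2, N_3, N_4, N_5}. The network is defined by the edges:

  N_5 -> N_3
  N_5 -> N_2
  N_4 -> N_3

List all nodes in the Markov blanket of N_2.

{N_5}

By definition, MB(N_2) is built from N_2's parents, N_2's children, and the co-parents of N_2.
N_2's children: none.
Pa(N_2) = {N_5}.
With no children, N_2 has no spouses; the co-parent set is empty.
MB(N_2) = {N_5}.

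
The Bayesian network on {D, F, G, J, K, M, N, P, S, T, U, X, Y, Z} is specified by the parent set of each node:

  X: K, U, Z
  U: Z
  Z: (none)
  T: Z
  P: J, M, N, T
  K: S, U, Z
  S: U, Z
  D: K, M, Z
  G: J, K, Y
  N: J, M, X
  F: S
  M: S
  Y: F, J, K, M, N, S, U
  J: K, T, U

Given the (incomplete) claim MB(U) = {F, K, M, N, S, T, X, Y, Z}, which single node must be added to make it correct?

Pa(U) = {Z}.
U's children: J, K, S, X, Y.
Parents of each child, excluding U:
  S also has parent Z.
  parents(K) \ {U} = {S, Z}.
  J also has parents K, T.
  parents(X) \ {U} = {K, Z}.
  Y's other parents are F, J, K, M, N, S.
MB(U) = {F, J, K, M, N, S, T, X, Y, Z}.
Comparing with the claimed set, J is missing.

J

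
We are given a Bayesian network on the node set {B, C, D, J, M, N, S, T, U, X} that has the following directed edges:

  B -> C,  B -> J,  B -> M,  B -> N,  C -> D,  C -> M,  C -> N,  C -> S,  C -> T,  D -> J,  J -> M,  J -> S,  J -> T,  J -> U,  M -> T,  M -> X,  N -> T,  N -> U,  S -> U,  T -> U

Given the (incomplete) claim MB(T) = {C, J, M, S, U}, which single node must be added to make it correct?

T's parents: C, J, M, N.
Ch(T) = {U}.
Co-parents of T (other parents of its children):
  U's other parents are J, N, S.
MB(T) = {C, J, M, N, S, U}.
Comparing with the claimed set, N is missing.

N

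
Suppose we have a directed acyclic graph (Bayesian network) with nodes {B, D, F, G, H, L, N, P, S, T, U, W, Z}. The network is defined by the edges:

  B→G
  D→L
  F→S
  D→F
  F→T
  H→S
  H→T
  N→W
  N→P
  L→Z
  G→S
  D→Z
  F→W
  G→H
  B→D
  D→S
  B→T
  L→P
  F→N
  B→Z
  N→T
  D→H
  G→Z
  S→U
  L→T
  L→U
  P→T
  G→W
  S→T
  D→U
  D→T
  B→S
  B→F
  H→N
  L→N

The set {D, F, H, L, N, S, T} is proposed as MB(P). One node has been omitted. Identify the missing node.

B

P has parents L, N.
Children of P: T.
Other parents of P's children:
  parents(T) \ {P} = {B, D, F, H, L, N, S}.
MB(P) = {B, D, F, H, L, N, S, T}.
Comparing with the claimed set, B is missing.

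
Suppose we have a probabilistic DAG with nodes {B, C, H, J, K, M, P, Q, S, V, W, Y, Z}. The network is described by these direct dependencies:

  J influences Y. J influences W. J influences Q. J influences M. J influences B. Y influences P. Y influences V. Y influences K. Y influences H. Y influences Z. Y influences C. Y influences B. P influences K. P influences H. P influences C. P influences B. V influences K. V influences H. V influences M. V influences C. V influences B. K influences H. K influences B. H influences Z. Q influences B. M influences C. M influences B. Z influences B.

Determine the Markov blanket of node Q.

The Markov blanket of a node is its parents, its children, and the other parents of its children.
Pa(Q) = {J}.
Q's children: B.
Co-parents of Q (other parents of its children):
  B: J, K, M, P, V, Y, Z
MB(Q) = {B, J, K, M, P, V, Y, Z}.

{B, J, K, M, P, V, Y, Z}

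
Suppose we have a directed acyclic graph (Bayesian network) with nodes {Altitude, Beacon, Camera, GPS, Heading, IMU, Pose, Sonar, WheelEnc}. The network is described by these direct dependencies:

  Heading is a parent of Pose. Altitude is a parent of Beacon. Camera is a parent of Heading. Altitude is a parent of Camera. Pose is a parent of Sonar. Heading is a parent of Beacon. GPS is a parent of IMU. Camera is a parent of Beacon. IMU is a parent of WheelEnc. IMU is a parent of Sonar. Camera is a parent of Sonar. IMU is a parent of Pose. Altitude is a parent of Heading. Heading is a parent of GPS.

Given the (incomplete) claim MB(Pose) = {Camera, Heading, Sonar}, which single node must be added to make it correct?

IMU

The Markov blanket of a node is its parents, its children, and the other parents of its children.
Ch(Pose) = {Sonar}.
Pose has parents Heading, IMU.
Other parents of Pose's children:
  parents(Sonar) \ {Pose} = {Camera, IMU}.
MB(Pose) = {Camera, Heading, IMU, Sonar}.
Comparing with the claimed set, IMU is missing.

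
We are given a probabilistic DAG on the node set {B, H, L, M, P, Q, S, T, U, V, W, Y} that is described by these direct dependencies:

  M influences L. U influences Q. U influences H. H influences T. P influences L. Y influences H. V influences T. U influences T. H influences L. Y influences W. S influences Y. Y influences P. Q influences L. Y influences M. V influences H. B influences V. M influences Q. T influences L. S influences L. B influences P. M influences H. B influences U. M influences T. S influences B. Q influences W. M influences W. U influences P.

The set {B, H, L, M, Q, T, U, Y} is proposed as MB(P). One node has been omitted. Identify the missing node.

Pa(P) = {B, U, Y}.
Children of P: L.
Other parents of P's children:
  L also has parents H, M, Q, S, T.
MB(P) = {B, H, L, M, Q, S, T, U, Y}.
Comparing with the claimed set, S is missing.

S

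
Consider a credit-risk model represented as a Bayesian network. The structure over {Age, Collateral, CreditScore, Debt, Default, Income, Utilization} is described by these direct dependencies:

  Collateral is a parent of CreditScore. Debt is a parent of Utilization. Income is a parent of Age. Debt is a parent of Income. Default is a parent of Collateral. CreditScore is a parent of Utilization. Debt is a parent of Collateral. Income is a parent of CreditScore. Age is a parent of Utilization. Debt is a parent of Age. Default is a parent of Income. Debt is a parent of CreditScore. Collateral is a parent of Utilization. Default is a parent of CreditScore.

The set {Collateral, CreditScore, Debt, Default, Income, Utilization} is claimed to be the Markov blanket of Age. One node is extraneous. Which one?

Default

Children of Age: Utilization.
Age's parents: Debt, Income.
Other parents of Age's children:
  Utilization also has parents Collateral, CreditScore, Debt.
MB(Age) = {Collateral, CreditScore, Debt, Income, Utilization}.
Default is neither a parent, child, nor co-parent of Age, so it does not belong.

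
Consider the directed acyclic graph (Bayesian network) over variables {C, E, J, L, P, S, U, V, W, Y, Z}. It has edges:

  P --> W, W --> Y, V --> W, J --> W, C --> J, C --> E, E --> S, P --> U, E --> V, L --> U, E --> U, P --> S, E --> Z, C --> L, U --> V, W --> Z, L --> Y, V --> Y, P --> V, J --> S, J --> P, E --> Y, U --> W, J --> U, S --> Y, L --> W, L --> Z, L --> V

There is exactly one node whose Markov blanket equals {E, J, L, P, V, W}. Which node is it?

U

The target node must have every member of {E, J, L, P, V, W} as a parent, child, or co-parent, and no others.
Parents of U: E, J, L, P; children: V, W; co-parents: E, J, L, P, V.
These exactly cover the given set, so the node is U.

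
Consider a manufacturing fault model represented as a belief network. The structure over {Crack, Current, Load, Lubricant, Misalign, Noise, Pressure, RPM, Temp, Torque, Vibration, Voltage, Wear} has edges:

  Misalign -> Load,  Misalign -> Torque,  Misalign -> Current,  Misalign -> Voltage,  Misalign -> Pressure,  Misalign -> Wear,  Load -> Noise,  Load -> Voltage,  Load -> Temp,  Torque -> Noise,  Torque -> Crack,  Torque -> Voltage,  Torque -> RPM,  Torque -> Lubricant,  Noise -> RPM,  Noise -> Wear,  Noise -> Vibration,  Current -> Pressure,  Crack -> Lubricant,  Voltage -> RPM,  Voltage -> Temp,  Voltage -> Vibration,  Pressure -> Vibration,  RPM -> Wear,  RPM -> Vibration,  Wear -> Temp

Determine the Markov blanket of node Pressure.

Parents of Pressure: Current, Misalign.
Ch(Pressure) = {Vibration}.
Co-parents of Pressure (other parents of its children):
  Vibration's other parents are Noise, RPM, Voltage.
Taking the union gives {Current, Misalign, Noise, RPM, Vibration, Voltage}.

{Current, Misalign, Noise, RPM, Vibration, Voltage}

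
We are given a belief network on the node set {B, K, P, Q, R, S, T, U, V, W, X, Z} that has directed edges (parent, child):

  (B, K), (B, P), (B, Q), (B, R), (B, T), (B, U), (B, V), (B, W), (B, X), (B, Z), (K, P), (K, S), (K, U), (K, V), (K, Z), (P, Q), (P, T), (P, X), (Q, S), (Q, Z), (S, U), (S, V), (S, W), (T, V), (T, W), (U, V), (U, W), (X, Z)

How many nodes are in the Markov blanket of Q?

Recall MB(v) = parents ∪ children ∪ spouses, where spouses are the other parents of v's children.
Parents of Q: B, P.
Q has children S, Z.
Co-parents of Q (other parents of its children):
  S: K
  Z: B, K, X
MB(Q) = {B, K, P, S, X, Z}, which has 6 nodes.

6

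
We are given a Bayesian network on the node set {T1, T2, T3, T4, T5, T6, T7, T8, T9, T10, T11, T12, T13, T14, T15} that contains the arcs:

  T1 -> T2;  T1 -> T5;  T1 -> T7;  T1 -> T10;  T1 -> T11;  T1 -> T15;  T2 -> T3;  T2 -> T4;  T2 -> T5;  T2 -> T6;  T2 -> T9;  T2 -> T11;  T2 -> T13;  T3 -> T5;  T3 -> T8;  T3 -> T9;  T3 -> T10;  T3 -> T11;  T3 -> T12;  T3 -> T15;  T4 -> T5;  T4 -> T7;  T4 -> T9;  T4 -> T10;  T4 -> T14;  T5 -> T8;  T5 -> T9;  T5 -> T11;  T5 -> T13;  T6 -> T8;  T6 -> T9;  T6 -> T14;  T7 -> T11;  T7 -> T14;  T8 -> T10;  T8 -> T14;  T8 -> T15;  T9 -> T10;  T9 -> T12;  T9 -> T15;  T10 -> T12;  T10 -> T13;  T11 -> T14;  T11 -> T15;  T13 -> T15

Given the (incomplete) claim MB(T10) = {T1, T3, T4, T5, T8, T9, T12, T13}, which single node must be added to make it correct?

T10's parents: T1, T3, T4, T8, T9.
Ch(T10) = {T12, T13}.
Other parents of T10's children:
  parents(T12) \ {T10} = {T3, T9}.
  parents(T13) \ {T10} = {T2, T5}.
MB(T10) = {T1, T2, T3, T4, T5, T8, T9, T12, T13}.
Comparing with the claimed set, T2 is missing.

T2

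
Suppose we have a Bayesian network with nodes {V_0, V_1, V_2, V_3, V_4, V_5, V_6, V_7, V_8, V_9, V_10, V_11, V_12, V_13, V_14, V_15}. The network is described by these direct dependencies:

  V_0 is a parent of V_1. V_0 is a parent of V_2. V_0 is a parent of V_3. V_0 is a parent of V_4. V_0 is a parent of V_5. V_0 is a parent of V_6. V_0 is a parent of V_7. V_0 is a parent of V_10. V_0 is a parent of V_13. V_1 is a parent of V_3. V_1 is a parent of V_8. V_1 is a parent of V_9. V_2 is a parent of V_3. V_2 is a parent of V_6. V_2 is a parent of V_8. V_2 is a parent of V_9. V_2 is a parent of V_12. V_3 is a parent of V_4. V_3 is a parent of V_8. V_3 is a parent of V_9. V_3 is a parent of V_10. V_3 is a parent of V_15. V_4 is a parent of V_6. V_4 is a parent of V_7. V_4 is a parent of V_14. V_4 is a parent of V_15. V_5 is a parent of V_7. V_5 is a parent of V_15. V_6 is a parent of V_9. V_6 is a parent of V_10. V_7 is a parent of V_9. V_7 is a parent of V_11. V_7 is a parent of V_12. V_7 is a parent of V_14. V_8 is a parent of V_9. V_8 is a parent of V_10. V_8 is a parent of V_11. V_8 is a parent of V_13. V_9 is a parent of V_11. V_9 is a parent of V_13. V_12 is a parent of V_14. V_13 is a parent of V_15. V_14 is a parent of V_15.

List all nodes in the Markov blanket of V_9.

By definition, MB(V_9) is built from V_9's parents, V_9's children, and the co-parents of V_9.
Parents of V_9: V_1, V_2, V_3, V_6, V_7, V_8.
Ch(V_9) = {V_11, V_13}.
Other parents of V_9's children:
  V_11: V_7, V_8
  V_13: V_0, V_8
MB(V_9) = {V_0, V_1, V_2, V_3, V_6, V_7, V_8, V_11, V_13}.

{V_0, V_1, V_2, V_3, V_6, V_7, V_8, V_11, V_13}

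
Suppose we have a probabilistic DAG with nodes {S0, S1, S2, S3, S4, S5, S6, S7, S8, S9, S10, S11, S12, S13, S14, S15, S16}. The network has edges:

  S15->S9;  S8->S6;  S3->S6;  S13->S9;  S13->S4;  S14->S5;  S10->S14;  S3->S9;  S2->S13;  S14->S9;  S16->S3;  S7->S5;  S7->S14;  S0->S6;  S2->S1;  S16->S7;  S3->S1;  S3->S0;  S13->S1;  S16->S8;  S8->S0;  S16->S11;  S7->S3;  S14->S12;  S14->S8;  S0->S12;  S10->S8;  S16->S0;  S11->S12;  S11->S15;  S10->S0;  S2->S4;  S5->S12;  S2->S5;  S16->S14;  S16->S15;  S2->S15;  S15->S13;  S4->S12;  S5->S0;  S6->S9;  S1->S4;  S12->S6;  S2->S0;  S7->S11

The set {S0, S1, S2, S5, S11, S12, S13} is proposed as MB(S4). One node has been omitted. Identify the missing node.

S14

Recall MB(v) = parents ∪ children ∪ spouses, where spouses are the other parents of v's children.
S4 has parents S1, S2, S13.
Ch(S4) = {S12}.
Parents of each child, excluding S4:
  parents(S12) \ {S4} = {S0, S5, S11, S14}.
MB(S4) = {S0, S1, S2, S5, S11, S12, S13, S14}.
Comparing with the claimed set, S14 is missing.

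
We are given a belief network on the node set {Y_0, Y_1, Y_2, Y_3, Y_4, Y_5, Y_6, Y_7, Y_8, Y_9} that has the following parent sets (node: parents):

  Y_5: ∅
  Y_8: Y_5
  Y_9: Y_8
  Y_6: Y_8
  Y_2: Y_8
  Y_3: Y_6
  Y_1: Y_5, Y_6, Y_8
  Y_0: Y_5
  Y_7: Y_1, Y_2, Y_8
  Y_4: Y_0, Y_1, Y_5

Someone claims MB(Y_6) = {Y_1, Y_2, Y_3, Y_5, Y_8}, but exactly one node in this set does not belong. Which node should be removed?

Y_6 has children Y_1, Y_3.
Y_6's parents: Y_8.
Co-parents of Y_6 (other parents of its children):
  Y_3: no additional parents.
  parents(Y_1) \ {Y_6} = {Y_5, Y_8}.
MB(Y_6) = {Y_1, Y_3, Y_5, Y_8}.
Y_2 is neither a parent, child, nor co-parent of Y_6, so it does not belong.

Y_2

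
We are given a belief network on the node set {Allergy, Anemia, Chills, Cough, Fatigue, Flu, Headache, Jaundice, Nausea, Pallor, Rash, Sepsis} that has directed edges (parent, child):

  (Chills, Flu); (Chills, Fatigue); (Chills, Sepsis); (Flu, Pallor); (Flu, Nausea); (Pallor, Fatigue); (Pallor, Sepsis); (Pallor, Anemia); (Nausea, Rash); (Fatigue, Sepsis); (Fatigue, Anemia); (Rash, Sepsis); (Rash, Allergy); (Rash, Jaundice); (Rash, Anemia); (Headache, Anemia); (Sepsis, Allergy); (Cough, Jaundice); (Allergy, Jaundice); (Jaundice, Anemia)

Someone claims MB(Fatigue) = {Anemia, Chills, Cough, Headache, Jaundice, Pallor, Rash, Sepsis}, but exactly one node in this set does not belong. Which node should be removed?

By definition, MB(Fatigue) is built from Fatigue's parents, Fatigue's children, and the co-parents of Fatigue.
Children of Fatigue: Anemia, Sepsis.
Fatigue's parents: Chills, Pallor.
Parents of each child, excluding Fatigue:
  parents(Sepsis) \ {Fatigue} = {Chills, Pallor, Rash}.
  Anemia's other parents are Headache, Jaundice, Pallor, Rash.
MB(Fatigue) = {Anemia, Chills, Headache, Jaundice, Pallor, Rash, Sepsis}.
Cough is neither a parent, child, nor co-parent of Fatigue, so it does not belong.

Cough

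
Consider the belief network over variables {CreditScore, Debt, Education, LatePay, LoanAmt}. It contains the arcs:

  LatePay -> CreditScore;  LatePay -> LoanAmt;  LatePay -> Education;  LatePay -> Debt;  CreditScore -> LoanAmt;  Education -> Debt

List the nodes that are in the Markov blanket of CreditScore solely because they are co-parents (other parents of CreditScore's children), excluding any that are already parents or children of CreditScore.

{}

Children of CreditScore: LoanAmt.
  parents(LoanAmt) \ {CreditScore} = {LatePay}.
Excluding nodes already adjacent to CreditScore (LatePay, LoanAmt), the co-parent-only contribution is {}.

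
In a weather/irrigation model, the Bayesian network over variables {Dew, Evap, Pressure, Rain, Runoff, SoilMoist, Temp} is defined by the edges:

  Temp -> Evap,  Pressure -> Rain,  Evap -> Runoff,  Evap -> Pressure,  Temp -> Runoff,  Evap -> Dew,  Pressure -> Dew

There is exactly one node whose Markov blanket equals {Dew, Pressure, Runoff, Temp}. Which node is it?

Evap

The target node must have every member of {Dew, Pressure, Runoff, Temp} as a parent, child, or co-parent, and no others.
Parents of Evap: Temp; children: Dew, Pressure, Runoff; co-parents: Pressure, Temp.
These exactly cover the given set, so the node is Evap.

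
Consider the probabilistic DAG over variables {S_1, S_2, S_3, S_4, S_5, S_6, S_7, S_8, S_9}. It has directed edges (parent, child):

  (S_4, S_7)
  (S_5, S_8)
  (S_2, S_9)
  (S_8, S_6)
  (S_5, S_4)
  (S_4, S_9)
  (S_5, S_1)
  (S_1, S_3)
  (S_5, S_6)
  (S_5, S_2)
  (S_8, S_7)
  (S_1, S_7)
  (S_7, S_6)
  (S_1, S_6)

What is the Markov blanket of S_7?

S_7's children: S_6.
S_7 has parents S_1, S_4, S_8.
For each child, the remaining parents (spouses of S_7):
  parents(S_6) \ {S_7} = {S_1, S_5, S_8}.
Union: {S_1, S_4, S_8} ∪ {S_6} ∪ {S_1, S_5, S_8} = {S_1, S_4, S_5, S_6, S_8}.

{S_1, S_4, S_5, S_6, S_8}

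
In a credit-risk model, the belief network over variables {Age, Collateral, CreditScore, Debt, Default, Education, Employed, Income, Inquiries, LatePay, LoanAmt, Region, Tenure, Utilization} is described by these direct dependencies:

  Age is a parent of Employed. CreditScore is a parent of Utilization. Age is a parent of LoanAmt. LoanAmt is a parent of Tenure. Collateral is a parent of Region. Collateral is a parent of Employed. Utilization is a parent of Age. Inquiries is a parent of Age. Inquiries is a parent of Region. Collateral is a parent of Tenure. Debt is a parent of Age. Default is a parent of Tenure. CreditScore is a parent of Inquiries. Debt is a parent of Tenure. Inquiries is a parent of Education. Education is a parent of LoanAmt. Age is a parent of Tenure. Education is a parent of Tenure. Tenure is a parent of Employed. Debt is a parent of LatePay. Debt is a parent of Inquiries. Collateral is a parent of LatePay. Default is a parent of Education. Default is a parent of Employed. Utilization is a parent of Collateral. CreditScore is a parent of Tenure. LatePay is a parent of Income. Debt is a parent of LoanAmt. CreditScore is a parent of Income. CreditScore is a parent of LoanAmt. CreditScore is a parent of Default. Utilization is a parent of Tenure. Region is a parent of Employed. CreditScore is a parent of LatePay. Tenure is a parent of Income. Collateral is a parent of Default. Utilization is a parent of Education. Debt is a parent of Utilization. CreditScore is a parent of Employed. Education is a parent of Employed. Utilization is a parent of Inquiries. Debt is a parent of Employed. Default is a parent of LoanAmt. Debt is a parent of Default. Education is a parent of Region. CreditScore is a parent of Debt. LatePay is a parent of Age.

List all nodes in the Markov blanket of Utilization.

Recall MB(v) = parents ∪ children ∪ spouses, where spouses are the other parents of v's children.
Utilization has parents CreditScore, Debt.
Utilization's children: Age, Collateral, Education, Inquiries, Tenure.
For each child, the remaining parents (spouses of Utilization):
  Collateral: no additional parents.
  Inquiries's other parents are CreditScore, Debt.
  parents(Age) \ {Utilization} = {Debt, Inquiries, LatePay}.
  parents(Education) \ {Utilization} = {Default, Inquiries}.
  parents(Tenure) \ {Utilization} = {Age, Collateral, CreditScore, Debt, Default, Education, LoanAmt}.
So the Markov blanket of Utilization is {Age, Collateral, CreditScore, Debt, Default, Education, Inquiries, LatePay, LoanAmt, Tenure}.

{Age, Collateral, CreditScore, Debt, Default, Education, Inquiries, LatePay, LoanAmt, Tenure}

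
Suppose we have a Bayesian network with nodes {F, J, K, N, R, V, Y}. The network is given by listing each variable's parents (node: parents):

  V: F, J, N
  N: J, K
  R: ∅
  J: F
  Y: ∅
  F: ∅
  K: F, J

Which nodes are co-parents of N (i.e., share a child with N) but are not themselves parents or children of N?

Children of N: V.
  V also has parents F, J.
Excluding nodes already adjacent to N (J, K, V), the co-parent-only contribution is {F}.

{F}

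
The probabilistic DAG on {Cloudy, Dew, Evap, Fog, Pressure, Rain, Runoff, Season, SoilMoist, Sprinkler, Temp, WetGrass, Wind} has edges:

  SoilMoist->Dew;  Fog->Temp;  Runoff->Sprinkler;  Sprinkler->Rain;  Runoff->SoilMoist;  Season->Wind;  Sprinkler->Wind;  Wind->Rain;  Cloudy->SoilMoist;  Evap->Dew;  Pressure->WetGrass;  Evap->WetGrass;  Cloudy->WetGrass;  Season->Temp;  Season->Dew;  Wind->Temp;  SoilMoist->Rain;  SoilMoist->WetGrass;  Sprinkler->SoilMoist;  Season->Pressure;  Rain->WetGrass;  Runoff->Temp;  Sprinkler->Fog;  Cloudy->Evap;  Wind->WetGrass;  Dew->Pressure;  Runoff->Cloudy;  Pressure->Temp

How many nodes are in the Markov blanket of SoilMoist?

10

A node's Markov blanket = Pa ∪ Ch ∪ (parents of Ch other than the node itself).
SoilMoist has children Dew, Rain, WetGrass.
Pa(SoilMoist) = {Cloudy, Runoff, Sprinkler}.
Parents of each child, excluding SoilMoist:
  Dew: Evap, Season
  Rain: Sprinkler, Wind
  WetGrass: Cloudy, Evap, Pressure, Rain, Wind
MB(SoilMoist) = {Cloudy, Dew, Evap, Pressure, Rain, Runoff, Season, Sprinkler, WetGrass, Wind}, which has 10 nodes.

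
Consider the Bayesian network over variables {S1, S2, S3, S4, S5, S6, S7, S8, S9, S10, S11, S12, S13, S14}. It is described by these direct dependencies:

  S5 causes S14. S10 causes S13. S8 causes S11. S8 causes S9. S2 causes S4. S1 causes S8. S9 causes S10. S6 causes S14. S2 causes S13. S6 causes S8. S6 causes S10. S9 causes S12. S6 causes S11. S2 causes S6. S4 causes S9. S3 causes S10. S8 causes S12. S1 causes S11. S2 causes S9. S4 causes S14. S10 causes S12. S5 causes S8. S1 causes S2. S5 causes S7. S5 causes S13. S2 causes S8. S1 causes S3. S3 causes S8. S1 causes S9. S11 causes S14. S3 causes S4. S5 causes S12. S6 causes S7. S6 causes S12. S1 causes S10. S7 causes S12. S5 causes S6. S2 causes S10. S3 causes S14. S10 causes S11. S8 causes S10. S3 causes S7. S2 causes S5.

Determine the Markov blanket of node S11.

By definition, MB(S11) is built from S11's parents, S11's children, and the co-parents of S11.
S11 has parents S1, S6, S8, S10.
Ch(S11) = {S14}.
Co-parents of S11 (other parents of its children):
  S14: S3, S4, S5, S6
Taking the union gives {S1, S3, S4, S5, S6, S8, S10, S14}.

{S1, S3, S4, S5, S6, S8, S10, S14}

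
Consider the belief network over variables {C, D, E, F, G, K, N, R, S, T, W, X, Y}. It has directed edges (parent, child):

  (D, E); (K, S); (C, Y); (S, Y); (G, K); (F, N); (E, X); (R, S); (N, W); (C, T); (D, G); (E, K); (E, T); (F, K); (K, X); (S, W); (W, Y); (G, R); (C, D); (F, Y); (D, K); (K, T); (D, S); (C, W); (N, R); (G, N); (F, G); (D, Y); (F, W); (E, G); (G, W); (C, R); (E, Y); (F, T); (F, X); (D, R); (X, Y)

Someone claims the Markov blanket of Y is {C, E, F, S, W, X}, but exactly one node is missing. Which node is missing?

D

Parents of Y: C, D, E, F, S, W, X.
Y's children: none.
With no children, Y has no spouses; the co-parent set is empty.
MB(Y) = {C, D, E, F, S, W, X}.
Comparing with the claimed set, D is missing.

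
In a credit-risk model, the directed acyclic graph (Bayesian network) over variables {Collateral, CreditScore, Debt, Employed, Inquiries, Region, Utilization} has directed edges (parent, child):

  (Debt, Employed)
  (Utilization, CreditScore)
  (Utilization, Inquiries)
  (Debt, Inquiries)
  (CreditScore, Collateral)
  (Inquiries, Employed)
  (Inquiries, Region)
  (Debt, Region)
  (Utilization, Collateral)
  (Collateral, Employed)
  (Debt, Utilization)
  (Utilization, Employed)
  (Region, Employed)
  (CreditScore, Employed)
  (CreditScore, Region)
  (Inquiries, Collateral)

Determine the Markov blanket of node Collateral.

The Markov blanket of a node is its parents, its children, and the other parents of its children.
Collateral has parents CreditScore, Inquiries, Utilization.
Collateral has child Employed.
Co-parents of Collateral (other parents of its children):
  Employed: CreditScore, Debt, Inquiries, Region, Utilization
Union: {CreditScore, Inquiries, Utilization} ∪ {Employed} ∪ {CreditScore, Debt, Inquiries, Region, Utilization} = {CreditScore, Debt, Employed, Inquiries, Region, Utilization}.

{CreditScore, Debt, Employed, Inquiries, Region, Utilization}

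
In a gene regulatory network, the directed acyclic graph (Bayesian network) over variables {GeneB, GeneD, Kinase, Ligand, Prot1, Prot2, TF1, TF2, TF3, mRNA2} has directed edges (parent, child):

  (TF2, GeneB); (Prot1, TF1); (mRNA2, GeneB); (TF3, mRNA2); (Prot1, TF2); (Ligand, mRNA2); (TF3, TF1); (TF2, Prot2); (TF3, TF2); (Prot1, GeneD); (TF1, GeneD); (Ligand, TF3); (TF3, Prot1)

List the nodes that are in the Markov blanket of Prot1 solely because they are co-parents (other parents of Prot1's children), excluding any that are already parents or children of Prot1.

{}

Children of Prot1: GeneD, TF1, TF2.
  parents(TF1) \ {Prot1} = {TF3}.
  parents(GeneD) \ {Prot1} = {TF1}.
  parents(TF2) \ {Prot1} = {TF3}.
Excluding nodes already adjacent to Prot1 (GeneD, TF1, TF2, TF3), the co-parent-only contribution is {}.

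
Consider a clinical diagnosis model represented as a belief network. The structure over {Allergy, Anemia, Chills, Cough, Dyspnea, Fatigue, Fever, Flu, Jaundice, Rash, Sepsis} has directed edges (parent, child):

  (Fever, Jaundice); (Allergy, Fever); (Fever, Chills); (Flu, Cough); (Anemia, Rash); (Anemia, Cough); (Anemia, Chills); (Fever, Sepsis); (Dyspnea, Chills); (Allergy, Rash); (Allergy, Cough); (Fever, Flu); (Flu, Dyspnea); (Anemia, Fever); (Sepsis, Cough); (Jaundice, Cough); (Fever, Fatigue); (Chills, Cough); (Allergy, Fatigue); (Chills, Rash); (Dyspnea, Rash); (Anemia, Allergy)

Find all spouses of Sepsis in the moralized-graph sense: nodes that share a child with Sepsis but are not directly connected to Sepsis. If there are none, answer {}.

Children of Sepsis: Cough.
  Cough also has parents Allergy, Anemia, Chills, Flu, Jaundice.
Excluding nodes already adjacent to Sepsis (Cough, Fever), the co-parent-only contribution is {Allergy, Anemia, Chills, Flu, Jaundice}.

{Allergy, Anemia, Chills, Flu, Jaundice}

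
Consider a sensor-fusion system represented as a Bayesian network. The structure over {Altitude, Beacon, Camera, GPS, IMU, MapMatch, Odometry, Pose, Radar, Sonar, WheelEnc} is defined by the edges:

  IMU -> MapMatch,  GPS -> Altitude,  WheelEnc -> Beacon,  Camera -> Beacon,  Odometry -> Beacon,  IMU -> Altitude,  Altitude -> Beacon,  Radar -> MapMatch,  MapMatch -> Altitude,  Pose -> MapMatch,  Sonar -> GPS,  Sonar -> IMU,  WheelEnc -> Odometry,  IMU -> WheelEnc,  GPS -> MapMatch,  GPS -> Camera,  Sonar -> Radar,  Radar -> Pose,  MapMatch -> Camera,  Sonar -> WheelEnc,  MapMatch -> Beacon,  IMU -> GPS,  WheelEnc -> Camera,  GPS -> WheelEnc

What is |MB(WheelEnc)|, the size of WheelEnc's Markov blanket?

8

Parents of WheelEnc: GPS, IMU, Sonar.
Ch(WheelEnc) = {Beacon, Camera, Odometry}.
Other parents of WheelEnc's children:
  Odometry has no other parent.
  Camera's other parents are GPS, MapMatch.
  Beacon's other parents are Altitude, Camera, MapMatch, Odometry.
MB(WheelEnc) = {Altitude, Beacon, Camera, GPS, IMU, MapMatch, Odometry, Sonar}, which has 8 nodes.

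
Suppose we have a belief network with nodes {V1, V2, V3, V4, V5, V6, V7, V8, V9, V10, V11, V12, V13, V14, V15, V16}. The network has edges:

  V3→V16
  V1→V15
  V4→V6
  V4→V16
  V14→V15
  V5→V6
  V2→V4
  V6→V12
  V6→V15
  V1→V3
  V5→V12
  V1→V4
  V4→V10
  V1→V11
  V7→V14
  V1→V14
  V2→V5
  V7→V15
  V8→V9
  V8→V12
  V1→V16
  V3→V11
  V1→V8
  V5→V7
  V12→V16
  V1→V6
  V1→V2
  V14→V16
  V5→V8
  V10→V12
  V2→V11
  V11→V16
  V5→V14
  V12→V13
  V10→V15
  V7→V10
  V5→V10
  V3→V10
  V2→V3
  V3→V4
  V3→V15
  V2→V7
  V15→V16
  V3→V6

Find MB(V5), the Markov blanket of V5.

{V1, V2, V3, V4, V6, V7, V8, V10, V12, V14}

A node's Markov blanket = Pa ∪ Ch ∪ (parents of Ch other than the node itself).
V5 has parent V2.
Children of V5: V6, V7, V8, V10, V12, V14.
Co-parents of V5 (other parents of its children):
  parents(V6) \ {V5} = {V1, V3, V4}.
  V7's other parent is V2.
  V8's other parent is V1.
  V10's other parents are V3, V4, V7.
  parents(V12) \ {V5} = {V6, V8, V10}.
  V14's other parents are V1, V7.
So the Markov blanket of V5 is {V1, V2, V3, V4, V6, V7, V8, V10, V12, V14}.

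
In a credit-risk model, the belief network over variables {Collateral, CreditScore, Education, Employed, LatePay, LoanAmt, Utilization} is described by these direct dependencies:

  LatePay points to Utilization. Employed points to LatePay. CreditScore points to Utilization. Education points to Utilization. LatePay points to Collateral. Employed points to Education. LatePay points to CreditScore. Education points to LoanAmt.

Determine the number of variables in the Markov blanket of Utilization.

3

Children of Utilization: none.
Pa(Utilization) = {CreditScore, Education, LatePay}.
With no children, Utilization has no spouses; the co-parent set is empty.
MB(Utilization) = {CreditScore, Education, LatePay}, which has 3 nodes.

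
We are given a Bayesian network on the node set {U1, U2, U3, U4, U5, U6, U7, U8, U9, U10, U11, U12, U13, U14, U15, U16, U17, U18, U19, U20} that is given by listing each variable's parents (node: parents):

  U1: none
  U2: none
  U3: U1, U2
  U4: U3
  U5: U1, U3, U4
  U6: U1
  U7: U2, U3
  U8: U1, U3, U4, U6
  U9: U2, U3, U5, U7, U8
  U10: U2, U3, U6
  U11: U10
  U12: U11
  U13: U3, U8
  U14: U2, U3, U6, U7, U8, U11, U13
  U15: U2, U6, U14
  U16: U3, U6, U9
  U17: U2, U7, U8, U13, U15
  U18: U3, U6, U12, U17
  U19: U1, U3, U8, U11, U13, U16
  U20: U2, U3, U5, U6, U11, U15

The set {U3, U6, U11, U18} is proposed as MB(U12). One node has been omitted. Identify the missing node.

Recall MB(v) = parents ∪ children ∪ spouses, where spouses are the other parents of v's children.
Parents of U12: U11.
U12's children: U18.
Co-parents of U12 (other parents of its children):
  parents(U18) \ {U12} = {U3, U6, U17}.
MB(U12) = {U3, U6, U11, U17, U18}.
Comparing with the claimed set, U17 is missing.

U17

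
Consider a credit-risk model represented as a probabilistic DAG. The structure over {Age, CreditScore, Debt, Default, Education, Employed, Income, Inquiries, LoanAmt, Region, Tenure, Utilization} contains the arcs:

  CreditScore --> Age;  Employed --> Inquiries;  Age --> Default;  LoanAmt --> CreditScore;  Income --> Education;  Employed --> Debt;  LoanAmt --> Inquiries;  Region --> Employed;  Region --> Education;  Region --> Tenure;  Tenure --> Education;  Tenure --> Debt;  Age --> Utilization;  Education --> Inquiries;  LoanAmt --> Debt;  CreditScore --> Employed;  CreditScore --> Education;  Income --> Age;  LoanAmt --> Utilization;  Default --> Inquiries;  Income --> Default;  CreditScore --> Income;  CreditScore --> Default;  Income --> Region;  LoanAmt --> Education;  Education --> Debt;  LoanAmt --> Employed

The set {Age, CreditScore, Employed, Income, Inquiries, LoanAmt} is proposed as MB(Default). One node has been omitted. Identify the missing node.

Default's parents: Age, CreditScore, Income.
Default has child Inquiries.
Parents of each child, excluding Default:
  parents(Inquiries) \ {Default} = {Education, Employed, LoanAmt}.
MB(Default) = {Age, CreditScore, Education, Employed, Income, Inquiries, LoanAmt}.
Comparing with the claimed set, Education is missing.

Education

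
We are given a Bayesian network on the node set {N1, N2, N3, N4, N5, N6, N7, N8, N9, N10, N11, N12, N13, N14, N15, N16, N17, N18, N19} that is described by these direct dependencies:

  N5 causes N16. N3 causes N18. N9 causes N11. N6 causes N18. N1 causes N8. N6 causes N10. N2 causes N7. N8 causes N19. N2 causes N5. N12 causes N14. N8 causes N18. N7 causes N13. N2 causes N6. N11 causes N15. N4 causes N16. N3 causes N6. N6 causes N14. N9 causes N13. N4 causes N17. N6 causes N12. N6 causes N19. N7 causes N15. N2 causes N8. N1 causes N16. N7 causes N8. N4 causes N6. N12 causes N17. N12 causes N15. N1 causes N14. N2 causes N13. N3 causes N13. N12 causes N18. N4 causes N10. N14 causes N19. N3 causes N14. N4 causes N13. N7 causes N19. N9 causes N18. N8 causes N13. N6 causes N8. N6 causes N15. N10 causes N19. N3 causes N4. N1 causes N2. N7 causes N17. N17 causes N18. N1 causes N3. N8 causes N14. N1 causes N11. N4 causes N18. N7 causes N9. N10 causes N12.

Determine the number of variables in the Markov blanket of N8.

14

Parents of N8: N1, N2, N6, N7.
Children of N8: N13, N14, N18, N19.
For each child, the remaining parents (spouses of N8):
  N13's other parents are N2, N3, N4, N7, N9.
  N14's other parents are N1, N3, N6, N12.
  N18's other parents are N3, N4, N6, N9, N12, N17.
  parents(N19) \ {N8} = {N6, N7, N10, N14}.
MB(N8) = {N1, N2, N3, N4, N6, N7, N9, N10, N12, N13, N14, N17, N18, N19}, which has 14 nodes.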